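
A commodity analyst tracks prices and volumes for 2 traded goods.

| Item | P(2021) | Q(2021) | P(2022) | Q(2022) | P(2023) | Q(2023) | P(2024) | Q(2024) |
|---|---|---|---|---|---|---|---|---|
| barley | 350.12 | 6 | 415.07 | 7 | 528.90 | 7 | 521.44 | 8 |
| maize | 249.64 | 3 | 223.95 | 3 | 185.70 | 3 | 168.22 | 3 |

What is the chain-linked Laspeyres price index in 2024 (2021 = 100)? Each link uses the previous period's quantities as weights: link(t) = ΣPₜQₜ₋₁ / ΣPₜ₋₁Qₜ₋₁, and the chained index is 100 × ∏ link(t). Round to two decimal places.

128.88

Link 2021→2022:
ΣP(2022)Q(2021) = 415.07×6 + 223.95×3 = 2490.42 + 671.85 = 3162.27
ΣP(2021)Q(2021) = 350.12×6 + 249.64×3 = 2100.72 + 748.92 = 2849.64
link = 3162.27/2849.64 = 1.109709
Link 2022→2023:
ΣP(2023)Q(2022) = 528.90×7 + 185.70×3 = 3702.3 + 557.1 = 4259.4
ΣP(2022)Q(2022) = 415.07×7 + 223.95×3 = 2905.49 + 671.85 = 3577.34
link = 4259.4/3577.34 = 1.190661
Link 2023→2024:
ΣP(2024)Q(2023) = 521.44×7 + 168.22×3 = 3650.08 + 504.66 = 4154.74
ΣP(2023)Q(2023) = 528.90×7 + 185.70×3 = 3702.3 + 557.1 = 4259.4
link = 4154.74/4259.4 = 0.975428
Chained index = 100 × 1.109709 × 1.190661 × 0.975428 = 128.8821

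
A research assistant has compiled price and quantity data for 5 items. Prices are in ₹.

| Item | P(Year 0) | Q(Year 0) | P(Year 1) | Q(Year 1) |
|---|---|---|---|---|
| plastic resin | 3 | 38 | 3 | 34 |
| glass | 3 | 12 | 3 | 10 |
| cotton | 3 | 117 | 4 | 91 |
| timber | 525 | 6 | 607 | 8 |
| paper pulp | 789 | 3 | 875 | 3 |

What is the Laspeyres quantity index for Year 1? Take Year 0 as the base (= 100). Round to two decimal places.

Laspeyres quantity index uses base-period prices as weights.
ΣP(Year 0)·Q(Year 1) = 3×34 + 3×10 + 3×91 + 525×8 + 789×3 = 102 + 30 + 273 + 4200 + 2367 = 6972
ΣP(Year 0)·Q(Year 0) = 3×38 + 3×12 + 3×117 + 525×6 + 789×3 = 114 + 36 + 351 + 3150 + 2367 = 6018
Index = 6972 / 6018 × 100 = 115.8524

115.85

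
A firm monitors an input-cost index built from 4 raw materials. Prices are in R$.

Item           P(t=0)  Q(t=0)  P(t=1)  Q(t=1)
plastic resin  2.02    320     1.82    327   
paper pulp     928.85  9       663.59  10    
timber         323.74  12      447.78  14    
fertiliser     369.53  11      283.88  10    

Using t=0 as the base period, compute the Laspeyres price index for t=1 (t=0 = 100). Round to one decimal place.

88.8

Laspeyres price index uses base-period quantities as weights.
ΣP(t=1)·Q(t=0) = 1.82×320 + 663.59×9 + 447.78×12 + 283.88×11 = 582.4 + 5972.31 + 5373.36 + 3122.68 = 15050.75
ΣP(t=0)·Q(t=0) = 2.02×320 + 928.85×9 + 323.74×12 + 369.53×11 = 646.4 + 8359.65 + 3884.88 + 4064.83 = 16955.76
Index = 15050.75 / 16955.76 × 100 = 88.7648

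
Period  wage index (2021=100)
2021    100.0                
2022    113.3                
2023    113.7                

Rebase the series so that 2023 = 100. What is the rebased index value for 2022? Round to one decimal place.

99.6

Rebased(2022) = 113.3 / 113.7 × 100 = 99.6482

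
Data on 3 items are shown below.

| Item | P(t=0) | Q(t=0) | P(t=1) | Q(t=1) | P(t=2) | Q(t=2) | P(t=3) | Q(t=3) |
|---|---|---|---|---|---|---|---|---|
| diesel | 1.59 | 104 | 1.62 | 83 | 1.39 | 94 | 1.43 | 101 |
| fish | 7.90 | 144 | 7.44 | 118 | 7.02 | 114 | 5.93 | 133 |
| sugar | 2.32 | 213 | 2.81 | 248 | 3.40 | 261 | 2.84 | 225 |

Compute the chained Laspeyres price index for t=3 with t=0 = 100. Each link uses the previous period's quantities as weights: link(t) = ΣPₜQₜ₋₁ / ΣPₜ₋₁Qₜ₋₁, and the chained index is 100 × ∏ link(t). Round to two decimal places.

91.26

Link t=0→t=1:
ΣP(t=1)Q(t=0) = 1.62×104 + 7.44×144 + 2.81×213 = 168.48 + 1071.36 + 598.53 = 1838.37
ΣP(t=0)Q(t=0) = 1.59×104 + 7.90×144 + 2.32×213 = 165.36 + 1137.6 + 494.16 = 1797.12
link = 1838.37/1797.12 = 1.022953
Link t=1→t=2:
ΣP(t=2)Q(t=1) = 1.39×83 + 7.02×118 + 3.40×248 = 115.37 + 828.36 + 843.2 = 1786.93
ΣP(t=1)Q(t=1) = 1.62×83 + 7.44×118 + 2.81×248 = 134.46 + 877.92 + 696.88 = 1709.26
link = 1786.93/1709.26 = 1.045441
Link t=2→t=3:
ΣP(t=3)Q(t=2) = 1.43×94 + 5.93×114 + 2.84×261 = 134.42 + 676.02 + 741.24 = 1551.68
ΣP(t=2)Q(t=2) = 1.39×94 + 7.02×114 + 3.40×261 = 130.66 + 800.28 + 887.4 = 1818.34
link = 1551.68/1818.34 = 0.853350
Chained index = 100 × 1.022953 × 1.045441 × 0.853350 = 91.2604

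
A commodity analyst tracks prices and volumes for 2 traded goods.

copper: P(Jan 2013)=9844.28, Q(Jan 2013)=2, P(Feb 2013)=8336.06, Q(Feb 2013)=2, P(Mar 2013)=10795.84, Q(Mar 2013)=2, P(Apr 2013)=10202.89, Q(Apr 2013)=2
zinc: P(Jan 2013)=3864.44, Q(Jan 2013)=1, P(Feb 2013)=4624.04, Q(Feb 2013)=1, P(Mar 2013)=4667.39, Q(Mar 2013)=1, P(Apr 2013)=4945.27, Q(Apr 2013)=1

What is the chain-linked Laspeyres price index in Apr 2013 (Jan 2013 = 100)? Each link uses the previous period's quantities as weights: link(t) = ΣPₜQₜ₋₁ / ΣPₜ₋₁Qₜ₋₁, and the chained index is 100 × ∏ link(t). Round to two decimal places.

Link Jan 2013→Feb 2013:
ΣP(Feb 2013)Q(Jan 2013) = 8336.06×2 + 4624.04×1 = 16672.12 + 4624.04 = 21296.16
ΣP(Jan 2013)Q(Jan 2013) = 9844.28×2 + 3864.44×1 = 19688.56 + 3864.44 = 23553
link = 21296.16/23553 = 0.904180
Link Feb 2013→Mar 2013:
ΣP(Mar 2013)Q(Feb 2013) = 10795.84×2 + 4667.39×1 = 21591.68 + 4667.39 = 26259.07
ΣP(Feb 2013)Q(Feb 2013) = 8336.06×2 + 4624.04×1 = 16672.12 + 4624.04 = 21296.16
link = 26259.07/21296.16 = 1.233042
Link Mar 2013→Apr 2013:
ΣP(Apr 2013)Q(Mar 2013) = 10202.89×2 + 4945.27×1 = 20405.78 + 4945.27 = 25351.05
ΣP(Mar 2013)Q(Mar 2013) = 10795.84×2 + 4667.39×1 = 21591.68 + 4667.39 = 26259.07
link = 25351.05/26259.07 = 0.965421
Chained index = 100 × 0.904180 × 1.233042 × 0.965421 = 107.6341

107.63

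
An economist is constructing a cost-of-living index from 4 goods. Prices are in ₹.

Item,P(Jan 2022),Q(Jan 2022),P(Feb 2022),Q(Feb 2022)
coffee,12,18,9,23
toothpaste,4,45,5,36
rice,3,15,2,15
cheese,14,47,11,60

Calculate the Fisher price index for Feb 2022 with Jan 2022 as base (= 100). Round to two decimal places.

83.75

Laspeyres component (base-period weights):
ΣP(Feb 2022)Q(Jan 2022) = 9×18 + 5×45 + 2×15 + 11×47 = 162 + 225 + 30 + 517 = 934
ΣP(Jan 2022)Q(Jan 2022) = 12×18 + 4×45 + 3×15 + 14×47 = 216 + 180 + 45 + 658 = 1099
L = 934 / 1099 × 100 = 84.9864
Paasche component (current-period weights):
ΣP(Feb 2022)Q(Feb 2022) = 9×23 + 5×36 + 2×15 + 11×60 = 207 + 180 + 30 + 660 = 1077
ΣP(Jan 2022)Q(Feb 2022) = 12×23 + 4×36 + 3×15 + 14×60 = 276 + 144 + 45 + 840 = 1305
P = 1077 / 1305 × 100 = 82.5287
Fisher = √(L × P) = √(84.9864 × 82.5287) = 83.7485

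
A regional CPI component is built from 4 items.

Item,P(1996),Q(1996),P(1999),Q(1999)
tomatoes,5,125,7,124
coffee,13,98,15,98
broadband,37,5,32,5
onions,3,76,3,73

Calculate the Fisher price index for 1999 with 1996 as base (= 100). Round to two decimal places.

118.22

Laspeyres component (base-period weights):
ΣP(1999)Q(1996) = 7×125 + 15×98 + 32×5 + 3×76 = 875 + 1470 + 160 + 228 = 2733
ΣP(1996)Q(1996) = 5×125 + 13×98 + 37×5 + 3×76 = 625 + 1274 + 185 + 228 = 2312
L = 2733 / 2312 × 100 = 118.2093
Paasche component (current-period weights):
ΣP(1999)Q(1999) = 7×124 + 15×98 + 32×5 + 3×73 = 868 + 1470 + 160 + 219 = 2717
ΣP(1996)Q(1999) = 5×124 + 13×98 + 37×5 + 3×73 = 620 + 1274 + 185 + 219 = 2298
P = 2717 / 2298 × 100 = 118.2332
Fisher = √(L × P) = √(118.2093 × 118.2332) = 118.2213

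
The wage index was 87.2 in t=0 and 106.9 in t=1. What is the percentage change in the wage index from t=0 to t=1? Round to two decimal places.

22.59%

Change = (106.9 − 87.2) / 87.2 × 100
       = 19.7 / 87.2 × 100 = 22.5917%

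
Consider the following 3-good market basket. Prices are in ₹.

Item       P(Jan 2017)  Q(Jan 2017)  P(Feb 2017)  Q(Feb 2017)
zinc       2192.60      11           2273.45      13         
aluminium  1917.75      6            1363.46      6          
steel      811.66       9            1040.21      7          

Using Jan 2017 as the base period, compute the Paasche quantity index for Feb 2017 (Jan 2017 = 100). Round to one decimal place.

105.8

Paasche quantity index uses current-period prices as weights.
ΣP(Feb 2017)·Q(Feb 2017) = 2273.45×13 + 1363.46×6 + 1040.21×7 = 29554.85 + 8180.76 + 7281.47 = 45017.08
ΣP(Feb 2017)·Q(Jan 2017) = 2273.45×11 + 1363.46×6 + 1040.21×9 = 25007.95 + 8180.76 + 9361.89 = 42550.6
Index = 45017.08 / 42550.6 × 100 = 105.7966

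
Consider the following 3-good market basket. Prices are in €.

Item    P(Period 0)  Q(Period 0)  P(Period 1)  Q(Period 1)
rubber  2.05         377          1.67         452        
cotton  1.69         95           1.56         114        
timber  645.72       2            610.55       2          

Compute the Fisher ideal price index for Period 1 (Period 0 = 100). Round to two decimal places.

89.59

Laspeyres component (base-period weights):
ΣP(Period 1)Q(Period 0) = 1.67×377 + 1.56×95 + 610.55×2 = 629.59 + 148.2 + 1221.1 = 1998.89
ΣP(Period 0)Q(Period 0) = 2.05×377 + 1.69×95 + 645.72×2 = 772.85 + 160.55 + 1291.44 = 2224.84
L = 1998.89 / 2224.84 × 100 = 89.8442
Paasche component (current-period weights):
ΣP(Period 1)Q(Period 1) = 1.67×452 + 1.56×114 + 610.55×2 = 754.84 + 177.84 + 1221.1 = 2153.78
ΣP(Period 0)Q(Period 1) = 2.05×452 + 1.69×114 + 645.72×2 = 926.6 + 192.66 + 1291.44 = 2410.7
P = 2153.78 / 2410.7 × 100 = 89.3425
Fisher = √(L × P) = √(89.8442 × 89.3425) = 89.5930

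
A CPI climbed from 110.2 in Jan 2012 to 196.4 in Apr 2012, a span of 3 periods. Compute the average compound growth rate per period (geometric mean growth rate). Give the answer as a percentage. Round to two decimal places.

21.24%

Growth factor = (196.4/110.2)^(1/3) = (1.782214)^(1/3) = 1.212421
Growth rate = 1.212421 − 1 = 0.212421 = 21.2421%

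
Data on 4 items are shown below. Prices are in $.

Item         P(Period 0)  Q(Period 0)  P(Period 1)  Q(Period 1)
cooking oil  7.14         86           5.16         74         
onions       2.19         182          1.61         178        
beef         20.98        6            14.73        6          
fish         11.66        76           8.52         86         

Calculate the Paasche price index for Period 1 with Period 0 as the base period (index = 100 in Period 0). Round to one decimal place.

72.8

Paasche price index uses current-period quantities as weights.
ΣP(Period 1)·Q(Period 1) = 5.16×74 + 1.61×178 + 14.73×6 + 8.52×86 = 381.84 + 286.58 + 88.38 + 732.72 = 1489.52
ΣP(Period 0)·Q(Period 1) = 7.14×74 + 2.19×178 + 20.98×6 + 11.66×86 = 528.36 + 389.82 + 125.88 + 1002.76 = 2046.82
Index = 1489.52 / 2046.82 × 100 = 72.7724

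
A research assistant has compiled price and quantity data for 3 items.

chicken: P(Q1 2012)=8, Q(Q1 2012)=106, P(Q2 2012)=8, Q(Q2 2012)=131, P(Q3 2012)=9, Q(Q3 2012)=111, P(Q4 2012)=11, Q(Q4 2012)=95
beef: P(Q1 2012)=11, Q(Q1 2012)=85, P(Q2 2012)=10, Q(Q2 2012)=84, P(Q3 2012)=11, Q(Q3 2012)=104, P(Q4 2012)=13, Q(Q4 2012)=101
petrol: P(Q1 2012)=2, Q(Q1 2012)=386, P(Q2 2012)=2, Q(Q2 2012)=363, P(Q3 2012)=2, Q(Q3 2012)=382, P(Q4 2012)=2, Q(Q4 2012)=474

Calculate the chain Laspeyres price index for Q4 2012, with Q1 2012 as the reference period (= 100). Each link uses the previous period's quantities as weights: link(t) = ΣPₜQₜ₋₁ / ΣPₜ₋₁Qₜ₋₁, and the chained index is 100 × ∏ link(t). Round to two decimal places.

120.10

Link Q1 2012→Q2 2012:
ΣP(Q2 2012)Q(Q1 2012) = 8×106 + 10×85 + 2×386 = 848 + 850 + 772 = 2470
ΣP(Q1 2012)Q(Q1 2012) = 8×106 + 11×85 + 2×386 = 848 + 935 + 772 = 2555
link = 2470/2555 = 0.966732
Link Q2 2012→Q3 2012:
ΣP(Q3 2012)Q(Q2 2012) = 9×131 + 11×84 + 2×363 = 1179 + 924 + 726 = 2829
ΣP(Q2 2012)Q(Q2 2012) = 8×131 + 10×84 + 2×363 = 1048 + 840 + 726 = 2614
link = 2829/2614 = 1.082249
Link Q3 2012→Q4 2012:
ΣP(Q4 2012)Q(Q3 2012) = 11×111 + 13×104 + 2×382 = 1221 + 1352 + 764 = 3337
ΣP(Q3 2012)Q(Q3 2012) = 9×111 + 11×104 + 2×382 = 999 + 1144 + 764 = 2907
link = 3337/2907 = 1.147919
Chained index = 100 × 0.966732 × 1.082249 × 1.147919 = 120.1004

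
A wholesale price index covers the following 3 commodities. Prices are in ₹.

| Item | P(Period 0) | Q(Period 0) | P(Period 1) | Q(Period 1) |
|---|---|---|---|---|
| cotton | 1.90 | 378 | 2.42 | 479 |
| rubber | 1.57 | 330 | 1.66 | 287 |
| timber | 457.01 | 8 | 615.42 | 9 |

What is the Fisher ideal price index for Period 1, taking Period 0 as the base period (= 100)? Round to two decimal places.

130.80

Laspeyres component (base-period weights):
ΣP(Period 1)Q(Period 0) = 2.42×378 + 1.66×330 + 615.42×8 = 914.76 + 547.8 + 4923.36 = 6385.92
ΣP(Period 0)Q(Period 0) = 1.90×378 + 1.57×330 + 457.01×8 = 718.2 + 518.1 + 3656.08 = 4892.38
L = 6385.92 / 4892.38 × 100 = 130.5279
Paasche component (current-period weights):
ΣP(Period 1)Q(Period 1) = 2.42×479 + 1.66×287 + 615.42×9 = 1159.18 + 476.42 + 5538.78 = 7174.38
ΣP(Period 0)Q(Period 1) = 1.90×479 + 1.57×287 + 457.01×9 = 910.1 + 450.59 + 4113.09 = 5473.78
P = 7174.38 / 5473.78 × 100 = 131.0681
Fisher = √(L × P) = √(130.5279 × 131.0681) = 130.7977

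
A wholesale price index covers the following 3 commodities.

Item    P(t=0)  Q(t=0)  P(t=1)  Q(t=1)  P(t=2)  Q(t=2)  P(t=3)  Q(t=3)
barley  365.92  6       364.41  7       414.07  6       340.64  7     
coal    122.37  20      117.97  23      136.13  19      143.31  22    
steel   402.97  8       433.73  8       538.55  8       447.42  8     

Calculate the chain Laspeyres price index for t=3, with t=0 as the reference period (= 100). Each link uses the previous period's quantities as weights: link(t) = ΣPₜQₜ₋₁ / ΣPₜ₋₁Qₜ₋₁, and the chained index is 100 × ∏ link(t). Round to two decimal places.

Link t=0→t=1:
ΣP(t=1)Q(t=0) = 364.41×6 + 117.97×20 + 433.73×8 = 2186.46 + 2359.4 + 3469.84 = 8015.7
ΣP(t=0)Q(t=0) = 365.92×6 + 122.37×20 + 402.97×8 = 2195.52 + 2447.4 + 3223.76 = 7866.68
link = 8015.7/7866.68 = 1.018943
Link t=1→t=2:
ΣP(t=2)Q(t=1) = 414.07×7 + 136.13×23 + 538.55×8 = 2898.49 + 3130.99 + 4308.4 = 10337.88
ΣP(t=1)Q(t=1) = 364.41×7 + 117.97×23 + 433.73×8 = 2550.87 + 2713.31 + 3469.84 = 8734.02
link = 10337.88/8734.02 = 1.183634
Link t=2→t=3:
ΣP(t=3)Q(t=2) = 340.64×6 + 143.31×19 + 447.42×8 = 2043.84 + 2722.89 + 3579.36 = 8346.09
ΣP(t=2)Q(t=2) = 414.07×6 + 136.13×19 + 538.55×8 = 2484.42 + 2586.47 + 4308.4 = 9379.29
link = 8346.09/9379.29 = 0.889842
Chained index = 100 × 1.018943 × 1.183634 × 0.889842 = 107.3199

107.32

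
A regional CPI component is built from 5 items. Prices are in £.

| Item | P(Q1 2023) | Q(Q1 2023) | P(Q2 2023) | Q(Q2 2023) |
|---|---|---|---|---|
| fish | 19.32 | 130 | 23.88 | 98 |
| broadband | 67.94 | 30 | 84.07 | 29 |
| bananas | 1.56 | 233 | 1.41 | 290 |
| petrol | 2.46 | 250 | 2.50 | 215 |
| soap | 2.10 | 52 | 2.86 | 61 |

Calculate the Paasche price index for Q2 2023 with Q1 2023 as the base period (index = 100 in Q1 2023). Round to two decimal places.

118.62

Paasche price index uses current-period quantities as weights.
ΣP(Q2 2023)·Q(Q2 2023) = 23.88×98 + 84.07×29 + 1.41×290 + 2.50×215 + 2.86×61 = 2340.24 + 2438.03 + 408.9 + 537.5 + 174.46 = 5899.13
ΣP(Q1 2023)·Q(Q2 2023) = 19.32×98 + 67.94×29 + 1.56×290 + 2.46×215 + 2.10×61 = 1893.36 + 1970.26 + 452.4 + 528.9 + 128.1 = 4973.02
Index = 5899.13 / 4973.02 × 100 = 118.6227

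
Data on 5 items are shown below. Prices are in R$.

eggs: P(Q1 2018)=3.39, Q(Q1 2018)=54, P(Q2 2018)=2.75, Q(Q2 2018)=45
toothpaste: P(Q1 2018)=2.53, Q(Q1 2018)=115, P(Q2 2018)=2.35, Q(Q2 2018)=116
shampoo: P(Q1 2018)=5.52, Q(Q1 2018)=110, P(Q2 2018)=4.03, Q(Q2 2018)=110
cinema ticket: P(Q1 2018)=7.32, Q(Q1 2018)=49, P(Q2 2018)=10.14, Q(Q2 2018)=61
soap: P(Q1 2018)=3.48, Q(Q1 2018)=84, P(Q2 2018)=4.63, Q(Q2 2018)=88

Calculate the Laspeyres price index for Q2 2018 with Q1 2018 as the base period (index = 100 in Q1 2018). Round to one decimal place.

Laspeyres price index uses base-period quantities as weights.
ΣP(Q2 2018)·Q(Q1 2018) = 2.75×54 + 2.35×115 + 4.03×110 + 10.14×49 + 4.63×84 = 148.5 + 270.25 + 443.3 + 496.86 + 388.92 = 1747.83
ΣP(Q1 2018)·Q(Q1 2018) = 3.39×54 + 2.53×115 + 5.52×110 + 7.32×49 + 3.48×84 = 183.06 + 290.95 + 607.2 + 358.68 + 292.32 = 1732.21
Index = 1747.83 / 1732.21 × 100 = 100.9017

100.9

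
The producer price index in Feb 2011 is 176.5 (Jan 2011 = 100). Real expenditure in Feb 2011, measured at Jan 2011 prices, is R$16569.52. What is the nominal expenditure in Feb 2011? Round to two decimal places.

Nominal = Real × (Index/100) = 16569.52 × (176.5/100)
        = 16569.52 × 1.765 = 29245.2028

29245.20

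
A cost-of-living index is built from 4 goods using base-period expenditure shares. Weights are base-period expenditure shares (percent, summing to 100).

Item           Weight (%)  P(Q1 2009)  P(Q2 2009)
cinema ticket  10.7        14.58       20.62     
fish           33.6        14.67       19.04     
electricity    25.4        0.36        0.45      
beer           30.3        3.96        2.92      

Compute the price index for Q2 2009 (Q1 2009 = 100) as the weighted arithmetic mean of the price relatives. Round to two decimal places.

cinema ticket: 10.7 × (20.62/14.58) = 10.7 × 1.414266 = 15.1326
fish: 33.6 × (19.04/14.67) = 33.6 × 1.297887 = 43.6090
electricity: 25.4 × (0.45/0.36) = 25.4 × 1.250000 = 31.7500
beer: 30.3 × (2.92/3.96) = 30.3 × 0.737374 = 22.3424
Index = Σ wᵢ·(p₁ᵢ/p₀ᵢ) = 15.1326 + 43.6090 + 31.7500 + 22.3424 = 112.8341

112.83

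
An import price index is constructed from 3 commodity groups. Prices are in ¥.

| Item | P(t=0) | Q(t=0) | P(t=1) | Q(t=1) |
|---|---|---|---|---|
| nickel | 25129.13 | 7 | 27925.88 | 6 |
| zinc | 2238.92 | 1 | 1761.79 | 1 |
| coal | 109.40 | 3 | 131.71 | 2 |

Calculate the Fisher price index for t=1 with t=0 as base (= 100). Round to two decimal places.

110.70

Laspeyres component (base-period weights):
ΣP(t=1)Q(t=0) = 27925.88×7 + 1761.79×1 + 131.71×3 = 195481.16 + 1761.79 + 395.13 = 197638.08
ΣP(t=0)Q(t=0) = 25129.13×7 + 2238.92×1 + 109.40×3 = 175903.91 + 2238.92 + 328.2 = 178471.03
L = 197638.08 / 178471.03 × 100 = 110.7396
Paasche component (current-period weights):
ΣP(t=1)Q(t=1) = 27925.88×6 + 1761.79×1 + 131.71×2 = 167555.28 + 1761.79 + 263.42 = 169580.49
ΣP(t=0)Q(t=1) = 25129.13×6 + 2238.92×1 + 109.40×2 = 150774.78 + 2238.92 + 218.8 = 153232.5
P = 169580.49 / 153232.5 × 100 = 110.6687
Fisher = √(L × P) = √(110.7396 × 110.6687) = 110.7042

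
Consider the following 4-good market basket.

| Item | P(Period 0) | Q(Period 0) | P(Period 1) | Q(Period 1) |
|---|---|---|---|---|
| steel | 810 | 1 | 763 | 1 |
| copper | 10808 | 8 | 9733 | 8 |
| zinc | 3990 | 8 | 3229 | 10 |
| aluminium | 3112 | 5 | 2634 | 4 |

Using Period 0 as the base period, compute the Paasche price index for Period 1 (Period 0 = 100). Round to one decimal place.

Paasche price index uses current-period quantities as weights.
ΣP(Period 1)·Q(Period 1) = 763×1 + 9733×8 + 3229×10 + 2634×4 = 763 + 77864 + 32290 + 10536 = 121453
ΣP(Period 0)·Q(Period 1) = 810×1 + 10808×8 + 3990×10 + 3112×4 = 810 + 86464 + 39900 + 12448 = 139622
Index = 121453 / 139622 × 100 = 86.9870

87.0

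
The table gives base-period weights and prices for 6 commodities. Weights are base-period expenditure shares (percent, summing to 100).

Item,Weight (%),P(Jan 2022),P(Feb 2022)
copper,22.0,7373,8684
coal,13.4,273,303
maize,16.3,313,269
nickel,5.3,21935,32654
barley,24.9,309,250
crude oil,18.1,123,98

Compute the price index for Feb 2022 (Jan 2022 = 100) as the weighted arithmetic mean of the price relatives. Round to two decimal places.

97.25

copper: 22.0 × (8684/7373) = 22.0 × 1.177811 = 25.9118
coal: 13.4 × (303/273) = 13.4 × 1.109890 = 14.8725
maize: 16.3 × (269/313) = 16.3 × 0.859425 = 14.0086
nickel: 5.3 × (32654/21935) = 5.3 × 1.488671 = 7.8900
barley: 24.9 × (250/309) = 24.9 × 0.809061 = 20.1456
crude oil: 18.1 × (98/123) = 18.1 × 0.796748 = 14.4211
Index = Σ wᵢ·(p₁ᵢ/p₀ᵢ) = 25.9118 + 14.8725 + 14.0086 + 7.8900 + 20.1456 + 14.4211 = 97.2497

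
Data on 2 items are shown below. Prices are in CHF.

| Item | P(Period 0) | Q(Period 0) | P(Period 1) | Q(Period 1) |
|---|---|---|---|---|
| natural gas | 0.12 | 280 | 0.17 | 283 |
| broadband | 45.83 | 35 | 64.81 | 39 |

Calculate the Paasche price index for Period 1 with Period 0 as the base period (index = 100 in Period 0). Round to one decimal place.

Paasche price index uses current-period quantities as weights.
ΣP(Period 1)·Q(Period 1) = 0.17×283 + 64.81×39 = 48.11 + 2527.59 = 2575.7
ΣP(Period 0)·Q(Period 1) = 0.12×283 + 45.83×39 = 33.96 + 1787.37 = 1821.33
Index = 2575.7 / 1821.33 × 100 = 141.4186

141.4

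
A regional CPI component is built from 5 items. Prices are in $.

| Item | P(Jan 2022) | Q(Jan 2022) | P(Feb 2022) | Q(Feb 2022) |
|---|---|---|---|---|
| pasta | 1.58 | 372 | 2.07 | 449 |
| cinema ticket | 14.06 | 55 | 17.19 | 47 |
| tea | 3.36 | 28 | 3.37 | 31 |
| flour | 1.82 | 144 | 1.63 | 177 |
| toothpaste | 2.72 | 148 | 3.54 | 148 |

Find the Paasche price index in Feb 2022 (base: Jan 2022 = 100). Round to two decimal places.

120.70

Paasche price index uses current-period quantities as weights.
ΣP(Feb 2022)·Q(Feb 2022) = 2.07×449 + 17.19×47 + 3.37×31 + 1.63×177 + 3.54×148 = 929.43 + 807.93 + 104.47 + 288.51 + 523.92 = 2654.26
ΣP(Jan 2022)·Q(Feb 2022) = 1.58×449 + 14.06×47 + 3.36×31 + 1.82×177 + 2.72×148 = 709.42 + 660.82 + 104.16 + 322.14 + 402.56 = 2199.1
Index = 2654.26 / 2199.1 × 100 = 120.6976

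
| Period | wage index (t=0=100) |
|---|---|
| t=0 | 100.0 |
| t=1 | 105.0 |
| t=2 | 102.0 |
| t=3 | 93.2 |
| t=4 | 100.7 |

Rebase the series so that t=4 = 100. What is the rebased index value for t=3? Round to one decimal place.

Rebased(t=3) = 93.2 / 100.7 × 100 = 92.5521

92.6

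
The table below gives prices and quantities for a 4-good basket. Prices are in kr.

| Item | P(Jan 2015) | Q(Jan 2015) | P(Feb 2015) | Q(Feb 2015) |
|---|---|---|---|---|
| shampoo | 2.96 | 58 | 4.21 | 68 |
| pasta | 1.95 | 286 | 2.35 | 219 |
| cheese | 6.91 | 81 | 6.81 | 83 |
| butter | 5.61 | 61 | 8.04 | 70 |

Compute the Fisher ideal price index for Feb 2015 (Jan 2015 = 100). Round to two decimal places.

120.51

Laspeyres component (base-period weights):
ΣP(Feb 2015)Q(Jan 2015) = 4.21×58 + 2.35×286 + 6.81×81 + 8.04×61 = 244.18 + 672.1 + 551.61 + 490.44 = 1958.33
ΣP(Jan 2015)Q(Jan 2015) = 2.96×58 + 1.95×286 + 6.91×81 + 5.61×61 = 171.68 + 557.7 + 559.71 + 342.21 = 1631.3
L = 1958.33 / 1631.3 × 100 = 120.0472
Paasche component (current-period weights):
ΣP(Feb 2015)Q(Feb 2015) = 4.21×68 + 2.35×219 + 6.81×83 + 8.04×70 = 286.28 + 514.65 + 565.23 + 562.8 = 1928.96
ΣP(Jan 2015)Q(Feb 2015) = 2.96×68 + 1.95×219 + 6.91×83 + 5.61×70 = 201.28 + 427.05 + 573.53 + 392.7 = 1594.56
P = 1928.96 / 1594.56 × 100 = 120.9713
Fisher = √(L × P) = √(120.0472 × 120.9713) = 120.5084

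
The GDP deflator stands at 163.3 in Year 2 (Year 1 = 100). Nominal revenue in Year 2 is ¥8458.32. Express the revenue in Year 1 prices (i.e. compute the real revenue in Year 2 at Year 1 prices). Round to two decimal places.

Real = Nominal ÷ (Index/100) = 8458.32 ÷ (163.3/100)
     = 8458.32 ÷ 1.633 = 5179.6203

5179.62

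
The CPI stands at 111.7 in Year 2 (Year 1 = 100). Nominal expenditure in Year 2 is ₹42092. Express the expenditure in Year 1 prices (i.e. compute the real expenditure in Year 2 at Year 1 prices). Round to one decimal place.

Real = Nominal ÷ (Index/100) = 42092 ÷ (111.7/100)
     = 42092 ÷ 1.117 = 37683.0797

37683.1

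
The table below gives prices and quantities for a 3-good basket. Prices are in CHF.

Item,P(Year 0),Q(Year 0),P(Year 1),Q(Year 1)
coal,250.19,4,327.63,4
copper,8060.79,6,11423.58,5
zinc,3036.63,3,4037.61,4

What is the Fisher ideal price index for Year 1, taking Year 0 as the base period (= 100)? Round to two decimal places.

139.85

Laspeyres component (base-period weights):
ΣP(Year 1)Q(Year 0) = 327.63×4 + 11423.58×6 + 4037.61×3 = 1310.52 + 68541.48 + 12112.83 = 81964.83
ΣP(Year 0)Q(Year 0) = 250.19×4 + 8060.79×6 + 3036.63×3 = 1000.76 + 48364.74 + 9109.89 = 58475.39
L = 81964.83 / 58475.39 × 100 = 140.1698
Paasche component (current-period weights):
ΣP(Year 1)Q(Year 1) = 327.63×4 + 11423.58×5 + 4037.61×4 = 1310.52 + 57117.9 + 16150.44 = 74578.86
ΣP(Year 0)Q(Year 1) = 250.19×4 + 8060.79×5 + 3036.63×4 = 1000.76 + 40303.95 + 12146.52 = 53451.23
P = 74578.86 / 53451.23 × 100 = 139.5269
Fisher = √(L × P) = √(140.1698 × 139.5269) = 139.8480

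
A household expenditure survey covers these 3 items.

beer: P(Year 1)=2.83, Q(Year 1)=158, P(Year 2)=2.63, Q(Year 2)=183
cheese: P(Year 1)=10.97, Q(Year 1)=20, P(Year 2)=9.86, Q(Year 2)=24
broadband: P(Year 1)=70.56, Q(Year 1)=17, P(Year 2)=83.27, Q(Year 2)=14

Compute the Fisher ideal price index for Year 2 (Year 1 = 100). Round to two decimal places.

107.58

Laspeyres component (base-period weights):
ΣP(Year 2)Q(Year 1) = 2.63×158 + 9.86×20 + 83.27×17 = 415.54 + 197.2 + 1415.59 = 2028.33
ΣP(Year 1)Q(Year 1) = 2.83×158 + 10.97×20 + 70.56×17 = 447.14 + 219.4 + 1199.52 = 1866.06
L = 2028.33 / 1866.06 × 100 = 108.6959
Paasche component (current-period weights):
ΣP(Year 2)Q(Year 2) = 2.63×183 + 9.86×24 + 83.27×14 = 481.29 + 236.64 + 1165.78 = 1883.71
ΣP(Year 1)Q(Year 2) = 2.83×183 + 10.97×24 + 70.56×14 = 517.89 + 263.28 + 987.84 = 1769.01
P = 1883.71 / 1769.01 × 100 = 106.4839
Fisher = √(L × P) = √(108.6959 × 106.4839) = 107.5842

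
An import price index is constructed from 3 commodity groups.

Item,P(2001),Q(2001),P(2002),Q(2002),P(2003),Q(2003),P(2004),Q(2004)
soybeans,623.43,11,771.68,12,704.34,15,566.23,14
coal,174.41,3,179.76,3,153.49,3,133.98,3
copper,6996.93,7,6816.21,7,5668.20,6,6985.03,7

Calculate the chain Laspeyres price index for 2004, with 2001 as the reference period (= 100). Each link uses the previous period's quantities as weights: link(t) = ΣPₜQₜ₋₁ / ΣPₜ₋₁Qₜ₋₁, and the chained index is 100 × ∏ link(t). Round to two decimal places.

95.96

Link 2001→2002:
ΣP(2002)Q(2001) = 771.68×11 + 179.76×3 + 6816.21×7 = 8488.48 + 539.28 + 47713.47 = 56741.23
ΣP(2001)Q(2001) = 623.43×11 + 174.41×3 + 6996.93×7 = 6857.73 + 523.23 + 48978.51 = 56359.47
link = 56741.23/56359.47 = 1.006774
Link 2002→2003:
ΣP(2003)Q(2002) = 704.34×12 + 153.49×3 + 5668.20×7 = 8452.08 + 460.47 + 39677.4 = 48589.95
ΣP(2002)Q(2002) = 771.68×12 + 179.76×3 + 6816.21×7 = 9260.16 + 539.28 + 47713.47 = 57512.91
link = 48589.95/57512.91 = 0.844853
Link 2003→2004:
ΣP(2004)Q(2003) = 566.23×15 + 133.98×3 + 6985.03×6 = 8493.45 + 401.94 + 41910.18 = 50805.57
ΣP(2003)Q(2003) = 704.34×15 + 153.49×3 + 5668.20×6 = 10565.1 + 460.47 + 34009.2 = 45034.77
link = 50805.57/45034.77 = 1.128141
Chained index = 100 × 1.006774 × 0.844853 × 1.128141 = 95.9569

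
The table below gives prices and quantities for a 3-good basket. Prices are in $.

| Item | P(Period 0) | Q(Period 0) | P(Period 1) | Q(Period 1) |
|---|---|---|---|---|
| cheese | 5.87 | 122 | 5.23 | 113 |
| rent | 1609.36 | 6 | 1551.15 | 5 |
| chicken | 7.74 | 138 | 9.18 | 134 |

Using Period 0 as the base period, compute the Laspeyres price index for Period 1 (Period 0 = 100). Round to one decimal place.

98.0

Laspeyres price index uses base-period quantities as weights.
ΣP(Period 1)·Q(Period 0) = 5.23×122 + 1551.15×6 + 9.18×138 = 638.06 + 9306.9 + 1266.84 = 11211.8
ΣP(Period 0)·Q(Period 0) = 5.87×122 + 1609.36×6 + 7.74×138 = 716.14 + 9656.16 + 1068.12 = 11440.42
Index = 11211.8 / 11440.42 × 100 = 98.0016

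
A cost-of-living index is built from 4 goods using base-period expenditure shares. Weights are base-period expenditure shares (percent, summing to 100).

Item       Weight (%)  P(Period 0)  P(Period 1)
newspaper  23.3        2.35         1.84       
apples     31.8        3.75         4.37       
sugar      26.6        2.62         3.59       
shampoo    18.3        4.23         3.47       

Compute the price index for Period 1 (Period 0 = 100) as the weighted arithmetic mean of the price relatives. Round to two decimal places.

106.76

newspaper: 23.3 × (1.84/2.35) = 23.3 × 0.782979 = 18.2434
apples: 31.8 × (4.37/3.75) = 31.8 × 1.165333 = 37.0576
sugar: 26.6 × (3.59/2.62) = 26.6 × 1.370229 = 36.4481
shampoo: 18.3 × (3.47/4.23) = 18.3 × 0.820331 = 15.0121
Index = Σ wᵢ·(p₁ᵢ/p₀ᵢ) = 18.2434 + 37.0576 + 36.4481 + 15.0121 = 106.7612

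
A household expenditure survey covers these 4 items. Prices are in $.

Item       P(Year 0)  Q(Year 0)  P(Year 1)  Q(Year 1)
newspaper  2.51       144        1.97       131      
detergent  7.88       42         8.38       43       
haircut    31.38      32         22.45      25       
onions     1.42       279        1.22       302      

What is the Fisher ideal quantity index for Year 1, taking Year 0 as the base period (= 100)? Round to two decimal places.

Laspeyres component (base-period weights):
ΣP(Year 0)Q(Year 1) = 2.51×131 + 7.88×43 + 31.38×25 + 1.42×302 = 328.81 + 338.84 + 784.5 + 428.84 = 1880.99
ΣP(Year 0)Q(Year 0) = 2.51×144 + 7.88×42 + 31.38×32 + 1.42×279 = 361.44 + 330.96 + 1004.16 + 396.18 = 2092.74
L = 1880.99 / 2092.74 × 100 = 89.8817
Paasche component (current-period weights):
ΣP(Year 1)Q(Year 1) = 1.97×131 + 8.38×43 + 22.45×25 + 1.22×302 = 258.07 + 360.34 + 561.25 + 368.44 = 1548.1
ΣP(Year 1)Q(Year 0) = 1.97×144 + 8.38×42 + 22.45×32 + 1.22×279 = 283.68 + 351.96 + 718.4 + 340.38 = 1694.42
P = 1548.1 / 1694.42 × 100 = 91.3646
Fisher = √(L × P) = √(89.8817 × 91.3646) = 90.6201

90.62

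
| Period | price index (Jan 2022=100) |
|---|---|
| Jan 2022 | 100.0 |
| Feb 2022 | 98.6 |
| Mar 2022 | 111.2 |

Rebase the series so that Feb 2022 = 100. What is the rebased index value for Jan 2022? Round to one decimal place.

Rebased(Jan 2022) = 100.0 / 98.6 × 100 = 101.4199

101.4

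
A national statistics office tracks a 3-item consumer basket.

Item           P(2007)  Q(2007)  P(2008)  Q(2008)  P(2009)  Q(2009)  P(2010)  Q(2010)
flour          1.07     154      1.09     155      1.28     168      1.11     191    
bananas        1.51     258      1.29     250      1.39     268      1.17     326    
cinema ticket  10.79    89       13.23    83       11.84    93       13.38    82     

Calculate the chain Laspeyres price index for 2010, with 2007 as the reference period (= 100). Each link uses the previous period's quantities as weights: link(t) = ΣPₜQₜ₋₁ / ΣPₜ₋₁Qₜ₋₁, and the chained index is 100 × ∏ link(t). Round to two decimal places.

Link 2007→2008:
ΣP(2008)Q(2007) = 1.09×154 + 1.29×258 + 13.23×89 = 167.86 + 332.82 + 1177.47 = 1678.15
ΣP(2007)Q(2007) = 1.07×154 + 1.51×258 + 10.79×89 = 164.78 + 389.58 + 960.31 = 1514.67
link = 1678.15/1514.67 = 1.107931
Link 2008→2009:
ΣP(2009)Q(2008) = 1.28×155 + 1.39×250 + 11.84×83 = 198.4 + 347.5 + 982.72 = 1528.62
ΣP(2008)Q(2008) = 1.09×155 + 1.29×250 + 13.23×83 = 168.95 + 322.5 + 1098.09 = 1589.54
link = 1528.62/1589.54 = 0.961674
Link 2009→2010:
ΣP(2010)Q(2009) = 1.11×168 + 1.17×268 + 13.38×93 = 186.48 + 313.56 + 1244.34 = 1744.38
ΣP(2009)Q(2009) = 1.28×168 + 1.39×268 + 11.84×93 = 215.04 + 372.52 + 1101.12 = 1688.68
link = 1744.38/1688.68 = 1.032984
Chained index = 100 × 1.107931 × 0.961674 × 1.032984 = 110.0613

110.06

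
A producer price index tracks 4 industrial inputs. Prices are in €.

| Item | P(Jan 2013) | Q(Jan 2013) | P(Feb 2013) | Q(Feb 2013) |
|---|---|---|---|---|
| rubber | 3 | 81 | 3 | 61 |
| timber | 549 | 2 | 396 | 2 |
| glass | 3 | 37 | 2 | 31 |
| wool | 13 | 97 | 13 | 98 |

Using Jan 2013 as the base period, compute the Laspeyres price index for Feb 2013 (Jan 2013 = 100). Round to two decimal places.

87.36

Laspeyres price index uses base-period quantities as weights.
ΣP(Feb 2013)·Q(Jan 2013) = 3×81 + 396×2 + 2×37 + 13×97 = 243 + 792 + 74 + 1261 = 2370
ΣP(Jan 2013)·Q(Jan 2013) = 3×81 + 549×2 + 3×37 + 13×97 = 243 + 1098 + 111 + 1261 = 2713
Index = 2370 / 2713 × 100 = 87.3572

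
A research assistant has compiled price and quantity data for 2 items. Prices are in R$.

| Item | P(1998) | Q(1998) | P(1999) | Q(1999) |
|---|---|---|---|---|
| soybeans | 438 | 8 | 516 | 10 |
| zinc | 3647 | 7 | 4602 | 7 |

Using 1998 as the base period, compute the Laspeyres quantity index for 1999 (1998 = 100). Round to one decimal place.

Laspeyres quantity index uses base-period prices as weights.
ΣP(1998)·Q(1999) = 438×10 + 3647×7 = 4380 + 25529 = 29909
ΣP(1998)·Q(1998) = 438×8 + 3647×7 = 3504 + 25529 = 29033
Index = 29909 / 29033 × 100 = 103.0173

103.0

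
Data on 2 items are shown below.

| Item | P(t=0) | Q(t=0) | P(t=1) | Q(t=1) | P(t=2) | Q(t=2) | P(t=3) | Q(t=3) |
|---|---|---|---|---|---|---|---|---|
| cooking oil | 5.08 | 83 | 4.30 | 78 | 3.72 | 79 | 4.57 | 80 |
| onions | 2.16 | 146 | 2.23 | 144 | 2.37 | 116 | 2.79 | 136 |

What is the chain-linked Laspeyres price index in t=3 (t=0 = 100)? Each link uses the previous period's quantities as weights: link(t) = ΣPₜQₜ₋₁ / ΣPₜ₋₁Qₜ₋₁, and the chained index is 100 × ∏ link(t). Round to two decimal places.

Link t=0→t=1:
ΣP(t=1)Q(t=0) = 4.30×83 + 2.23×146 = 356.9 + 325.58 = 682.48
ΣP(t=0)Q(t=0) = 5.08×83 + 2.16×146 = 421.64 + 315.36 = 737
link = 682.48/737 = 0.926024
Link t=1→t=2:
ΣP(t=2)Q(t=1) = 3.72×78 + 2.37×144 = 290.16 + 341.28 = 631.44
ΣP(t=1)Q(t=1) = 4.30×78 + 2.23×144 = 335.4 + 321.12 = 656.52
link = 631.44/656.52 = 0.961799
Link t=2→t=3:
ΣP(t=3)Q(t=2) = 4.57×79 + 2.79×116 = 361.03 + 323.64 = 684.67
ΣP(t=2)Q(t=2) = 3.72×79 + 2.37×116 = 293.88 + 274.92 = 568.8
link = 684.67/568.8 = 1.203710
Chained index = 100 × 0.926024 × 0.961799 × 1.203710 = 107.2083

107.21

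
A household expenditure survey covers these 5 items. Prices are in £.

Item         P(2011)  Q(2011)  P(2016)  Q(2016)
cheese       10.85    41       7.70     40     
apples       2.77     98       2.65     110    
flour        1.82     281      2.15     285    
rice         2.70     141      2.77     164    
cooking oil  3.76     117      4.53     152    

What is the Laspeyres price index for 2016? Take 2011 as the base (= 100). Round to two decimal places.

102.53

Laspeyres price index uses base-period quantities as weights.
ΣP(2016)·Q(2011) = 7.70×41 + 2.65×98 + 2.15×281 + 2.77×141 + 4.53×117 = 315.7 + 259.7 + 604.15 + 390.57 + 530.01 = 2100.13
ΣP(2011)·Q(2011) = 10.85×41 + 2.77×98 + 1.82×281 + 2.70×141 + 3.76×117 = 444.85 + 271.46 + 511.42 + 380.7 + 439.92 = 2048.35
Index = 2100.13 / 2048.35 × 100 = 102.5279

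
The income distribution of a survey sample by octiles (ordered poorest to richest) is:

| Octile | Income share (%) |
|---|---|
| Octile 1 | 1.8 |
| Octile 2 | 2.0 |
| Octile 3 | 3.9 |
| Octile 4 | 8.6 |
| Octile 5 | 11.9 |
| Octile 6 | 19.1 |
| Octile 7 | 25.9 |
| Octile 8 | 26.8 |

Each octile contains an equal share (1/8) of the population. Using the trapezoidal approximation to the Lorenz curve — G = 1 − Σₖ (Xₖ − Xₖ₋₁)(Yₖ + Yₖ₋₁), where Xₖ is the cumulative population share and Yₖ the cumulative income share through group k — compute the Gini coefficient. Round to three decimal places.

Cumulative income shares Yₖ: 0.0180, 0.0380, 0.0770, 0.1630, 0.2820, 0.4730, 0.7320, 1.0000
Σ (Xₖ−Xₖ₋₁)(Yₖ+Yₖ₋₁) = (1/8)(0.0180+0.0000) + (1/8)(0.0380+0.0180) + (1/8)(0.0770+0.0380) + (1/8)(0.1630+0.0770) + (1/8)(0.2820+0.1630) + (1/8)(0.4730+0.2820) + (1/8)(0.7320+0.4730) + (1/8)(1.0000+0.7320)
  = 0.0023 + 0.0070 + 0.0144 + 0.0300 + 0.0556 + 0.0944 + 0.1506 + 0.2165 = 0.5708
G = 1 − 0.5708 = 0.4292

0.429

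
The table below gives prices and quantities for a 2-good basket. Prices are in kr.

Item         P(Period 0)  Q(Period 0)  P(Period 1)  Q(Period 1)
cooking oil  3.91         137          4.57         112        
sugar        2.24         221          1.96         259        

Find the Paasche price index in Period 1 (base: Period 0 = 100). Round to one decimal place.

100.1

Paasche price index uses current-period quantities as weights.
ΣP(Period 1)·Q(Period 1) = 4.57×112 + 1.96×259 = 511.84 + 507.64 = 1019.48
ΣP(Period 0)·Q(Period 1) = 3.91×112 + 2.24×259 = 437.92 + 580.16 = 1018.08
Index = 1019.48 / 1018.08 × 100 = 100.1375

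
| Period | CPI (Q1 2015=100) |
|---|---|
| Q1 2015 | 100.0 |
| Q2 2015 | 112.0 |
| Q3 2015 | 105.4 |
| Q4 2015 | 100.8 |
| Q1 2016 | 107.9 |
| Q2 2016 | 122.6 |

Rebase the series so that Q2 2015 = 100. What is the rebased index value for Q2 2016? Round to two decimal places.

109.46

Rebased(Q2 2016) = 122.6 / 112.0 × 100 = 109.4643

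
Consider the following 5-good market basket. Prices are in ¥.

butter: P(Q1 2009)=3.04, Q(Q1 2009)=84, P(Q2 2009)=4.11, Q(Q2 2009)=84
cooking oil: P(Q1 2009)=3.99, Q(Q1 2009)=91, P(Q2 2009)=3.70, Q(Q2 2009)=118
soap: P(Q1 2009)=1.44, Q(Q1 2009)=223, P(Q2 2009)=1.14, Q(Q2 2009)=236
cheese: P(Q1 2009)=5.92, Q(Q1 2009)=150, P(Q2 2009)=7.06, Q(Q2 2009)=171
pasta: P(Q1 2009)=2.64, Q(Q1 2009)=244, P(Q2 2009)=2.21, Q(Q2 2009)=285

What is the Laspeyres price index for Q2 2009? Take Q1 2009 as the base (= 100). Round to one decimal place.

Laspeyres price index uses base-period quantities as weights.
ΣP(Q2 2009)·Q(Q1 2009) = 4.11×84 + 3.70×91 + 1.14×223 + 7.06×150 + 2.21×244 = 345.24 + 336.7 + 254.22 + 1059 + 539.24 = 2534.4
ΣP(Q1 2009)·Q(Q1 2009) = 3.04×84 + 3.99×91 + 1.44×223 + 5.92×150 + 2.64×244 = 255.36 + 363.09 + 321.12 + 888 + 644.16 = 2471.73
Index = 2534.4 / 2471.73 × 100 = 102.5355

102.5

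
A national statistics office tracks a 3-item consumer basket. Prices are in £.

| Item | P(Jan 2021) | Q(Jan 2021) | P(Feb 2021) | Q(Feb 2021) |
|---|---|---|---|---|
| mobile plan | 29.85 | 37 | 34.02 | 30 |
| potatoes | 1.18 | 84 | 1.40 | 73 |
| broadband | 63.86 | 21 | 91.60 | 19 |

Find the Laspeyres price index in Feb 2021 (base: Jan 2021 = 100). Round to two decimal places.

Laspeyres price index uses base-period quantities as weights.
ΣP(Feb 2021)·Q(Jan 2021) = 34.02×37 + 1.40×84 + 91.60×21 = 1258.74 + 117.6 + 1923.6 = 3299.94
ΣP(Jan 2021)·Q(Jan 2021) = 29.85×37 + 1.18×84 + 63.86×21 = 1104.45 + 99.12 + 1341.06 = 2544.63
Index = 3299.94 / 2544.63 × 100 = 129.6825

129.68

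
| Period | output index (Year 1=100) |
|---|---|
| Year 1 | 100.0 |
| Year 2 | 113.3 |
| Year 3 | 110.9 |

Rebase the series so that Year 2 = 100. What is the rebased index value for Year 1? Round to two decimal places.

88.26

Rebased(Year 1) = 100.0 / 113.3 × 100 = 88.2613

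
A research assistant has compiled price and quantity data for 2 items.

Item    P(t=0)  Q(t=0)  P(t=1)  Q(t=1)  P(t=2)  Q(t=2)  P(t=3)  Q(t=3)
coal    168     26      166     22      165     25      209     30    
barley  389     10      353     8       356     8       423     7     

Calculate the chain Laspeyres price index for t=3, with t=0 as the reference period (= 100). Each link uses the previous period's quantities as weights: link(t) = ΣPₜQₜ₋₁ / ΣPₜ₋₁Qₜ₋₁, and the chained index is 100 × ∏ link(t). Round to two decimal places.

Link t=0→t=1:
ΣP(t=1)Q(t=0) = 166×26 + 353×10 = 4316 + 3530 = 7846
ΣP(t=0)Q(t=0) = 168×26 + 389×10 = 4368 + 3890 = 8258
link = 7846/8258 = 0.950109
Link t=1→t=2:
ΣP(t=2)Q(t=1) = 165×22 + 356×8 = 3630 + 2848 = 6478
ΣP(t=1)Q(t=1) = 166×22 + 353×8 = 3652 + 2824 = 6476
link = 6478/6476 = 1.000309
Link t=2→t=3:
ΣP(t=3)Q(t=2) = 209×25 + 423×8 = 5225 + 3384 = 8609
ΣP(t=2)Q(t=2) = 165×25 + 356×8 = 4125 + 2848 = 6973
link = 8609/6973 = 1.234619
Chained index = 100 × 0.950109 × 1.000309 × 1.234619 = 117.3385

117.34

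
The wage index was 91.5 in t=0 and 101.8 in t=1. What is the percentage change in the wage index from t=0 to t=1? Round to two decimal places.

11.26%

Change = (101.8 − 91.5) / 91.5 × 100
       = 10.3 / 91.5 × 100 = 11.2568%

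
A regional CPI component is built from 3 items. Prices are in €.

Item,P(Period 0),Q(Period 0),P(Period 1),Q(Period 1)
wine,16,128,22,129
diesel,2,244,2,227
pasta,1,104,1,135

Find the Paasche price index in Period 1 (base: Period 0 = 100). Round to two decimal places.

Paasche price index uses current-period quantities as weights.
ΣP(Period 1)·Q(Period 1) = 22×129 + 2×227 + 1×135 = 2838 + 454 + 135 = 3427
ΣP(Period 0)·Q(Period 1) = 16×129 + 2×227 + 1×135 = 2064 + 454 + 135 = 2653
Index = 3427 / 2653 × 100 = 129.1745

129.17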